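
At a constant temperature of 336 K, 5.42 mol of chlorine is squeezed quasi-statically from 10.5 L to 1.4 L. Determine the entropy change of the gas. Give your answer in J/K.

ΔS_gas = -90.8 J/K

For an isothermal ideal gas ΔS_gas = nR ln(V₂/V₁) = 5.42 × 8.314 × ln(1.4/10.5) = -90.8 J/K.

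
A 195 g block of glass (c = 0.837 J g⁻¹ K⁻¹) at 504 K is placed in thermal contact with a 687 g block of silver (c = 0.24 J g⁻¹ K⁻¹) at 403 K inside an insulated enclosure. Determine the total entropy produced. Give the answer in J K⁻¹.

Energy balance: T_f = (m₁c₁T₁ + m₂c₂T₂)/(m₁c₁ + m₂c₂) = 453.24 K.
ΔS₁ = m₁c₁ ln(T_f/T₁) = 163.215 × ln(453.24/504) = -17.32 J/K.
ΔS₂ = m₂c₂ ln(T_f/T₂) = 164.88 × ln(453.24/403) = 19.37 J/K.
ΔS_total = -17.32 + 19.37 = 2.05 J/K.

ΔS_total = 2.05 J/K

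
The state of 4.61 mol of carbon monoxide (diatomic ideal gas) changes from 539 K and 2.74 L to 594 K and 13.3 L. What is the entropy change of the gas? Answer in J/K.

Entropy is a state function: ΔS = nC_V ln(T₂/T₁) + nR ln(V₂/V₁), with C_V = 5R/2 = 20.79 J mol⁻¹ K⁻¹ for a diatomic ideal gas.
ΔS = 4.61 × [20.79 × ln(594/539) + 8.314 × ln(13.3/2.74)] = 69.9 J/K.

ΔS = 69.9 J/K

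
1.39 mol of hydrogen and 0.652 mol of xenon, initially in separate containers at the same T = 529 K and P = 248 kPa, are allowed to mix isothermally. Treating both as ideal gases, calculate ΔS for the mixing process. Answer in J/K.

Mole fractions: x_A = 1.39/2.04 = 0.681, x_B = 0.319.
ΔS_mix = −R(n_A ln x_A + n_B ln x_B) = −8.314 × (1.39 ln 0.681 + 0.652 ln 0.319) = 10.6 J/K.

ΔS_mix = 10.6 J/K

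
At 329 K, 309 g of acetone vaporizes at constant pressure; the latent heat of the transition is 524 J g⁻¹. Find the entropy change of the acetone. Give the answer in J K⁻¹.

Heat absorbed by the substance: Q = mL = 309 × 524 = 161916 J.
At constant T, ΔS = Q_rev/T = 161916 / 329 = 492 J/K.

ΔS = 492 J/K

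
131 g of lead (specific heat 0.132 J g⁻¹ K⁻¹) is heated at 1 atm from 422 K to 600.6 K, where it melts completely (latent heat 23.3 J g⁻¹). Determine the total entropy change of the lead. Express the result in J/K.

ΔS = 11.2 J/K

Warming step: ΔS₁ = m c ln(T_tr/T_i) = 131 × 0.132 × ln(600.6/422) = 6.103 J/K.
Phase change: ΔS₂ = +mL/T_tr = 131 × 23.3 / 600.6 = 5.082 J/K.
ΔS_total = (6.103) + (5.082) = 11.2 J/K.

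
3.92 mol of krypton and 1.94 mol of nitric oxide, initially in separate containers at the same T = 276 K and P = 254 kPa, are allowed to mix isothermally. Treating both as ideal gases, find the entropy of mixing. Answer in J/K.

ΔS_mix = 30.9 J/K

Mole fractions: x_A = 3.92/5.86 = 0.669, x_B = 0.331.
ΔS_mix = −R(n_A ln x_A + n_B ln x_B) = −8.314 × (3.92 ln 0.669 + 1.94 ln 0.331) = 30.9 J/K.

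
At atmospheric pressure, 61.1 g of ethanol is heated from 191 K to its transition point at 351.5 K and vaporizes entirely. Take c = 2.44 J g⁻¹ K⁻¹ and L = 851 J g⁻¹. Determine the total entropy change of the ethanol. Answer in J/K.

Warming step: ΔS₁ = m c ln(T_tr/T_i) = 61.1 × 2.44 × ln(351.5/191) = 90.93 J/K.
Phase change: ΔS₂ = +mL/T_tr = 61.1 × 851 / 351.5 = 147.9 J/K.
ΔS_total = (90.93) + (147.9) = 239 J/K.

ΔS = 239 J/K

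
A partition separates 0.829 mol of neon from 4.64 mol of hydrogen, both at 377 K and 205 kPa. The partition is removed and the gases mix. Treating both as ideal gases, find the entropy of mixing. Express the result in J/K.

Mole fractions: x_A = 0.829/5.47 = 0.152, x_B = 0.848.
ΔS_mix = −R(n_A ln x_A + n_B ln x_B) = −8.314 × (0.829 ln 0.152 + 4.64 ln 0.848) = 19.3 J/K.

ΔS_mix = 19.3 J/K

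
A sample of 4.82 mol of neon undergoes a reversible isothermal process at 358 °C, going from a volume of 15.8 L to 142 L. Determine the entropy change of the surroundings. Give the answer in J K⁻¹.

ΔS_surr = -88 J/K

For an isothermal ideal gas ΔS_gas = nR ln(V₂/V₁) = 4.82 × 8.314 × ln(142/15.8) = 88 J/K.
The process is reversible, so ΔS_surr = −ΔS_gas = -88 J/K and ΔS_universe = 0.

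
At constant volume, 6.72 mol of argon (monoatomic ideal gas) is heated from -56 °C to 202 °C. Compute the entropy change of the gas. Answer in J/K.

In kelvin: T₁ = 217.15 K, T₂ = 475.15 K. At constant volume, ΔS = nC_V ln(T₂/T₁) with C_V = 3R/2 = 12.47 J mol⁻¹ K⁻¹.
ΔS = 6.72 × 12.47 × ln(475.15/217.15) = 65.6 J/K.

ΔS = 65.6 J/K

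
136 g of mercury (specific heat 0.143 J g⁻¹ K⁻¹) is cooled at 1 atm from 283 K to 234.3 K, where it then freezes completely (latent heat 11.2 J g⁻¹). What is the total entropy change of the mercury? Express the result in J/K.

Cooling step: ΔS₁ = m c ln(T_tr/T_i) = 136 × 0.143 × ln(234.3/283) = -3.673 J/K.
Phase change: ΔS₂ = −mL/T_tr = −136 × 11.2 / 234.3 = -6.501 J/K.
ΔS_total = (-3.673) + (-6.501) = -10.2 J/K.

ΔS = -10.2 J/K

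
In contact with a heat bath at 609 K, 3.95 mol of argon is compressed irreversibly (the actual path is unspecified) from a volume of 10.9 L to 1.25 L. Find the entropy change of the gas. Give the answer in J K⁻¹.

Entropy is a state function, so ΔS_gas depends only on the end states.
For an isothermal ideal gas ΔS_gas = nR ln(V₂/V₁) = 3.95 × 8.314 × ln(1.25/10.9) = -71.1 J/K.

ΔS_gas = -71.1 J/K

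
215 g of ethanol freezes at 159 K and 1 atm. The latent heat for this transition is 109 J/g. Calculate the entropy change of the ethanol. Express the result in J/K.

ΔS = -147 J/K

Heat released by the substance: Q = −mL = −215 × 109 = −23435 J.
At constant T, ΔS = Q_rev/T = −23435 / 159 = -147 J/K.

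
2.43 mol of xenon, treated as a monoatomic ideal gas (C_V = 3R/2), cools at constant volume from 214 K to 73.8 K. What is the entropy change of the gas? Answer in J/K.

At constant volume, ΔS = nC_V ln(T₂/T₁) with C_V = 3R/2 = 12.47 J mol⁻¹ K⁻¹.
ΔS = 2.43 × 12.47 × ln(73.8/214) = -32.3 J/K.

ΔS = -32.3 J/K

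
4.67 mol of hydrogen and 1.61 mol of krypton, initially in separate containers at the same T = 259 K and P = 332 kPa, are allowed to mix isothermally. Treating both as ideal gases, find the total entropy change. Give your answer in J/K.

Mole fractions: x_A = 4.67/6.28 = 0.744, x_B = 0.256.
ΔS_mix = −R(n_A ln x_A + n_B ln x_B) = −8.314 × (4.67 ln 0.744 + 1.61 ln 0.256) = 29.7 J/K.

ΔS_mix = 29.7 J/K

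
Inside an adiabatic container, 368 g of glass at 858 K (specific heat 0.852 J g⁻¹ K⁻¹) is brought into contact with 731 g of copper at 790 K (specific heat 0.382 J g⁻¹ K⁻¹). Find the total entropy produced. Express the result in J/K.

Energy balance: T_f = (m₁c₁T₁ + m₂c₂T₂)/(m₁c₁ + m₂c₂) = 825.97 K.
ΔS₁ = m₁c₁ ln(T_f/T₁) = 313.536 × ln(825.97/858) = -11.9298 J/K.
ΔS₂ = m₂c₂ ln(T_f/T₂) = 279.242 × ln(825.97/790) = 12.4324 J/K.
ΔS_total = -11.9298 + 12.4324 = 0.503 J/K.

ΔS_total = 0.503 J/K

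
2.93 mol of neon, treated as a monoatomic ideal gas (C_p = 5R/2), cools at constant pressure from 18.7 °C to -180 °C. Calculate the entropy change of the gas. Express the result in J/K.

In kelvin: T₁ = 291.85 K, T₂ = 93.15 K. At constant pressure, ΔS = nC_p ln(T₂/T₁) with C_p = 5R/2 = 20.79 J mol⁻¹ K⁻¹.
ΔS = 2.93 × 20.79 × ln(93.15/291.85) = -69.5 J/K.

ΔS = -69.5 J/K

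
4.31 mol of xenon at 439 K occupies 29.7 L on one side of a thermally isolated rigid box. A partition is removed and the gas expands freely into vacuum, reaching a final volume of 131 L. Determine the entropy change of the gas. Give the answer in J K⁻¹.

No heat is exchanged and no work is done, so the ideal-gas temperature stays constant.
Entropy is a state function; using a reversible isothermal path, ΔS_gas = nR ln(V₂/V₁) = 4.31 × 8.314 × ln(131/29.7) = 53.2 J/K.

ΔS_gas = 53.2 J/K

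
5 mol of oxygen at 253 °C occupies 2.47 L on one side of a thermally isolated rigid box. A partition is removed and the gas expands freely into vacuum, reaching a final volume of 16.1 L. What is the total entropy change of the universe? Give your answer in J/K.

For an ideal gas in free expansion Q = 0 and W = 0, so T is unchanged.
Entropy is a state function; using a reversible isothermal path, ΔS_gas = nR ln(V₂/V₁) = 5 × 8.314 × ln(16.1/2.47) = 77.9 J/K.
The insulated surroundings exchange no heat, so ΔS_surr = 0 and ΔS_universe = ΔS_gas.

ΔS_universe = 77.9 J/K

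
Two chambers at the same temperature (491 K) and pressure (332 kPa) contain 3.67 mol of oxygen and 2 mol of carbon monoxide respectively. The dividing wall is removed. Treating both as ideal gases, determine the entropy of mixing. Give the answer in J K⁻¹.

ΔS_mix = 30.6 J/K

Mole fractions: x_A = 3.67/5.67 = 0.647, x_B = 0.353.
ΔS_mix = −R(n_A ln x_A + n_B ln x_B) = −8.314 × (3.67 ln 0.647 + 2 ln 0.353) = 30.6 J/K.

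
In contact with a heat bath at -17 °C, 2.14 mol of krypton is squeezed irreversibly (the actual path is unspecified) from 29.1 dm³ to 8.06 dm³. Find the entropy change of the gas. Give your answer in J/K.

ΔS_gas = -22.8 J/K

Entropy is a state function, so ΔS_gas depends only on the end states.
For an isothermal ideal gas ΔS_gas = nR ln(V₂/V₁) = 2.14 × 8.314 × ln(8.06/29.1) = -22.8 J/K.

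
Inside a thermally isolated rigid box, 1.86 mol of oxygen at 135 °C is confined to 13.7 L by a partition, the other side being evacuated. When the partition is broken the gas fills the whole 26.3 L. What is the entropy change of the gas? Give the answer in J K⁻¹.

ΔS_gas = 10.1 J/K

No heat is exchanged and no work is done, so the ideal-gas temperature stays constant.
Entropy is a state function; using a reversible isothermal path, ΔS_gas = nR ln(V₂/V₁) = 1.86 × 8.314 × ln(26.3/13.7) = 10.1 J/K.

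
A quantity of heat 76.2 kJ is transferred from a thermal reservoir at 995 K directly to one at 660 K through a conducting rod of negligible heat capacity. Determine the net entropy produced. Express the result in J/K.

ΔS_total = 38.9 J/K

ΔS_hot = −Q/T_H = −76200/995 = -76.58 J/K and ΔS_cold = +Q/T_C = 76200/660 = 115.5 J/K.
ΔS_total = -76.58 + 115.5 = 38.9 J/K, positive as the second law requires.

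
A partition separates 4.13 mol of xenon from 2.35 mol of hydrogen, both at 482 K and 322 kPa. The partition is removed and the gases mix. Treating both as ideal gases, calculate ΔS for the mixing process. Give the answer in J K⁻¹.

Mole fractions: x_A = 4.13/6.48 = 0.637, x_B = 0.363.
ΔS_mix = −R(n_A ln x_A + n_B ln x_B) = −8.314 × (4.13 ln 0.637 + 2.35 ln 0.363) = 35.3 J/K.

ΔS_mix = 35.3 J/K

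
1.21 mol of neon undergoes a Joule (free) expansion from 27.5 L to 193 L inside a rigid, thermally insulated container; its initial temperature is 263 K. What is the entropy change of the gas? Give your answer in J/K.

No heat is exchanged and no work is done, so the ideal-gas temperature stays constant.
Entropy is a state function; using a reversible isothermal path, ΔS_gas = nR ln(V₂/V₁) = 1.21 × 8.314 × ln(193/27.5) = 19.6 J/K.

ΔS_gas = 19.6 J/K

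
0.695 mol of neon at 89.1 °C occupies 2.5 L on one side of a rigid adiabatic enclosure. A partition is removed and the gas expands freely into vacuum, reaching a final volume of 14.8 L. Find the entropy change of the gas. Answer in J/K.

ΔS_gas = 10.3 J/K

For an ideal gas in free expansion Q = 0 and W = 0, so T is unchanged.
Entropy is a state function; using a reversible isothermal path, ΔS_gas = nR ln(V₂/V₁) = 0.695 × 8.314 × ln(14.8/2.5) = 10.3 J/K.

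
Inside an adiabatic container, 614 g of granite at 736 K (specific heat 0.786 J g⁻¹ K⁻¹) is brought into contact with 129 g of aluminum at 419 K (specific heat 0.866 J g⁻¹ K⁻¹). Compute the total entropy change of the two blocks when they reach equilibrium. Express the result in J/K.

Energy balance: T_f = (m₁c₁T₁ + m₂c₂T₂)/(m₁c₁ + m₂c₂) = 676.41 K.
ΔS₁ = m₁c₁ ln(T_f/T₁) = 482.604 × ln(676.41/736) = -40.74 J/K.
ΔS₂ = m₂c₂ ln(T_f/T₂) = 111.714 × ln(676.41/419) = 53.5 J/K.
ΔS_total = -40.74 + 53.5 = 12.8 J/K.

ΔS_total = 12.8 J/K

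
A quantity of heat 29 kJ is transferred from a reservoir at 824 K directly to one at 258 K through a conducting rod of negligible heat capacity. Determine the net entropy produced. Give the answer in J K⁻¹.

ΔS_hot = −Q/T_H = −29000/824 = -35.19 J/K and ΔS_cold = +Q/T_C = 29000/258 = 112.4 J/K.
ΔS_total = -35.19 + 112.4 = 77.2 J/K, positive as the second law requires.

ΔS_total = 77.2 J/K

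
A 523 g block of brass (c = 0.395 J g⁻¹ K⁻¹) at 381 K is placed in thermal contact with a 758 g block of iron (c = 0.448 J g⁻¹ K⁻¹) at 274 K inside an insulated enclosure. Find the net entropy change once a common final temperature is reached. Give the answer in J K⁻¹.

Energy balance: T_f = (m₁c₁T₁ + m₂c₂T₂)/(m₁c₁ + m₂c₂) = 314.47 K.
ΔS₁ = m₁c₁ ln(T_f/T₁) = 206.585 × ln(314.47/381) = -39.64 J/K.
ΔS₂ = m₂c₂ ln(T_f/T₂) = 339.584 × ln(314.47/274) = 46.78 J/K.
ΔS_total = -39.64 + 46.78 = 7.14 J/K.

ΔS_total = 7.14 J/K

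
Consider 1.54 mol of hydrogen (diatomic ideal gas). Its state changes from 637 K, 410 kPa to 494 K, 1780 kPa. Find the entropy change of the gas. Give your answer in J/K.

ΔS = -30.2 J/K

ΔS = nC_p ln(T₂/T₁) − nR ln(P₂/P₁), with C_p = 7R/2 = 29.1 J mol⁻¹ K⁻¹ for a diatomic ideal gas.
ΔS = 1.54 × [29.1 × ln(494/637) − 8.314 × ln(1780/410)] = -30.2 J/K.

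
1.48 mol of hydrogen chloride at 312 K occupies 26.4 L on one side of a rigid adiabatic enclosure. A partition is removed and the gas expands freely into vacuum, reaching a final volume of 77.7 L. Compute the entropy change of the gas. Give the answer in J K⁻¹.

No heat is exchanged and no work is done, so the ideal-gas temperature stays constant.
Entropy is a state function; using a reversible isothermal path, ΔS_gas = nR ln(V₂/V₁) = 1.48 × 8.314 × ln(77.7/26.4) = 13.3 J/K.

ΔS_gas = 13.3 J/K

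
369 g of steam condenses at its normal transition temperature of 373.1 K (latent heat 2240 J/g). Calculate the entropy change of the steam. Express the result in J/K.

ΔS = -2220 J/K

Heat released by the substance: Q = −mL = −369 × 2240 = −826560 J.
At constant T, ΔS = Q_rev/T = −826560 / 373.1 = -2220 J/K.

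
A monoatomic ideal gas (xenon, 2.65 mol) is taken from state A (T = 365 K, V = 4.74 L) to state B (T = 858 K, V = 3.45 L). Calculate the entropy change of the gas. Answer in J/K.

Entropy is a state function: ΔS = nC_V ln(T₂/T₁) + nR ln(V₂/V₁), with C_V = 3R/2 = 12.47 J mol⁻¹ K⁻¹ for a monoatomic ideal gas.
ΔS = 2.65 × [12.47 × ln(858/365) + 8.314 × ln(3.45/4.74)] = 21.2 J/K.

ΔS = 21.2 J/K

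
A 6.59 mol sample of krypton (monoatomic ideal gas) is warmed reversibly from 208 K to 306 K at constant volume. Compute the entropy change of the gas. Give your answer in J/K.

At constant volume, ΔS = nC_V ln(T₂/T₁) with C_V = 3R/2 = 12.47 J mol⁻¹ K⁻¹.
ΔS = 6.59 × 12.47 × ln(306/208) = 31.7 J/K.

ΔS = 31.7 J/K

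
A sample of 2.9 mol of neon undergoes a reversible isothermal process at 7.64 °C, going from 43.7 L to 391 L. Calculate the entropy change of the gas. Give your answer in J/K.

ΔS_gas = 52.8 J/K

For an isothermal ideal gas ΔS_gas = nR ln(V₂/V₁) = 2.9 × 8.314 × ln(391/43.7) = 52.8 J/K.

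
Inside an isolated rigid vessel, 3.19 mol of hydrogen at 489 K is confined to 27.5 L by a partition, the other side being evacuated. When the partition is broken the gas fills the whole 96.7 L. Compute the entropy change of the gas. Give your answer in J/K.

No heat is exchanged and no work is done, so the ideal-gas temperature stays constant.
Entropy is a state function; using a reversible isothermal path, ΔS_gas = nR ln(V₂/V₁) = 3.19 × 8.314 × ln(96.7/27.5) = 33.3 J/K.

ΔS_gas = 33.3 J/K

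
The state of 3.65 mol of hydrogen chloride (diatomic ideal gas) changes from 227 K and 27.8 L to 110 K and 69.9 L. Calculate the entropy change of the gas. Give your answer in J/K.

Entropy is a state function: ΔS = nC_V ln(T₂/T₁) + nR ln(V₂/V₁), with C_V = 5R/2 = 20.79 J mol⁻¹ K⁻¹ for a diatomic ideal gas.
ΔS = 3.65 × [20.79 × ln(110/227) + 8.314 × ln(69.9/27.8)] = -27 J/K.

ΔS = -27 J/K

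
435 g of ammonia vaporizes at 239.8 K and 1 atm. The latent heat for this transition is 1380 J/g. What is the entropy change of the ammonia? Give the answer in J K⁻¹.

ΔS = 2500 J/K

Heat absorbed by the substance: Q = mL = 435 × 1380 = 600300 J.
At constant T, ΔS = Q_rev/T = 600300 / 239.8 = 2500 J/K.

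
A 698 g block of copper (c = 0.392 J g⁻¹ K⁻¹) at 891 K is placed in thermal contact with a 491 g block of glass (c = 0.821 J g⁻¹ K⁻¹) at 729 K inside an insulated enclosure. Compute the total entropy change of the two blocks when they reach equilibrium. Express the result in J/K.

Energy balance: T_f = (m₁c₁T₁ + m₂c₂T₂)/(m₁c₁ + m₂c₂) = 794.5 K.
ΔS₁ = m₁c₁ ln(T_f/T₁) = 273.616 × ln(794.5/891) = -31.36 J/K.
ΔS₂ = m₂c₂ ln(T_f/T₂) = 403.111 × ln(794.5/729) = 34.68 J/K.
ΔS_total = -31.36 + 34.68 = 3.32 J/K.

ΔS_total = 3.32 J/K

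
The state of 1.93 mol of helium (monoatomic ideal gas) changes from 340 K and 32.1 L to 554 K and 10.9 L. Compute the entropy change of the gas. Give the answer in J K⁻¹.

ΔS = -5.58 J/K

Entropy is a state function: ΔS = nC_V ln(T₂/T₁) + nR ln(V₂/V₁), with C_V = 3R/2 = 12.47 J mol⁻¹ K⁻¹ for a monoatomic ideal gas.
ΔS = 1.93 × [12.47 × ln(554/340) + 8.314 × ln(10.9/32.1)] = -5.58 J/K.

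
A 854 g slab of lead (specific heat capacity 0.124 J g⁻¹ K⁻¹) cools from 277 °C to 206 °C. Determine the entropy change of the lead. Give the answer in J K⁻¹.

In kelvin: T₁ = 550.15 K, T₂ = 479.15 K. ΔS = ∫dQ_rev/T = m c ln(T₂/T₁) = 854 × 0.124 × ln(479.15/550.15) = -14.6 J/K.

ΔS = -14.6 J/K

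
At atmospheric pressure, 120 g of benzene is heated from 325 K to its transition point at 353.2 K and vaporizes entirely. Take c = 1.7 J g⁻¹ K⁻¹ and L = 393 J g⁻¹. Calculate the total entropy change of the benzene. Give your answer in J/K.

ΔS = 150 J/K

Warming step: ΔS₁ = m c ln(T_tr/T_i) = 120 × 1.7 × ln(353.2/325) = 16.97 J/K.
Phase change: ΔS₂ = +mL/T_tr = 120 × 393 / 353.2 = 133.5 J/K.
ΔS_total = (16.97) + (133.5) = 150 J/K.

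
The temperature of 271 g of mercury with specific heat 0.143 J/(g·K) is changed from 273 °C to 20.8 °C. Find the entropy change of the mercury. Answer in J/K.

In kelvin: T₁ = 546.15 K, T₂ = 293.95 K. ΔS = ∫dQ_rev/T = m c ln(T₂/T₁) = 271 × 0.143 × ln(293.95/546.15) = -24 J/K.

ΔS = -24 J/K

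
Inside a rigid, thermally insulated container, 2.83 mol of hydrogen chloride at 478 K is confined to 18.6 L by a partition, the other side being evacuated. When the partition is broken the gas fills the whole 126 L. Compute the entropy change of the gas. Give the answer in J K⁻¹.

ΔS_gas = 45 J/K

No heat is exchanged and no work is done, so the ideal-gas temperature stays constant.
Entropy is a state function; using a reversible isothermal path, ΔS_gas = nR ln(V₂/V₁) = 2.83 × 8.314 × ln(126/18.6) = 45 J/K.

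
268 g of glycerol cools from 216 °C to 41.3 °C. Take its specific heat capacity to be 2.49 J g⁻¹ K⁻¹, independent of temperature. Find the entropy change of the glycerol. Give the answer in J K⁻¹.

ΔS = -295 J/K

In kelvin: T₁ = 489.15 K, T₂ = 314.45 K. ΔS = ∫dQ_rev/T = m c ln(T₂/T₁) = 268 × 2.49 × ln(314.45/489.15) = -295 J/K.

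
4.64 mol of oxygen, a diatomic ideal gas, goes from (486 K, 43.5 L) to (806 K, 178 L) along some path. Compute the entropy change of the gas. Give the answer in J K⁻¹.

ΔS = 103 J/K

Entropy is a state function: ΔS = nC_V ln(T₂/T₁) + nR ln(V₂/V₁), with C_V = 5R/2 = 20.79 J mol⁻¹ K⁻¹ for a diatomic ideal gas.
ΔS = 4.64 × [20.79 × ln(806/486) + 8.314 × ln(178/43.5)] = 103 J/K.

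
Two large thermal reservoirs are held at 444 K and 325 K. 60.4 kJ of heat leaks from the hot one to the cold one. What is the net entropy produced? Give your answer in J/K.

ΔS_hot = −Q/T_H = −60400/444 = -136 J/K and ΔS_cold = +Q/T_C = 60400/325 = 185.8 J/K.
ΔS_total = -136 + 185.8 = 49.8 J/K, positive as the second law requires.

ΔS_total = 49.8 J/K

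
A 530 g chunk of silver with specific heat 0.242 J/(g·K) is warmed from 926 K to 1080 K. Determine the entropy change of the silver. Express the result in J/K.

ΔS = 19.7 J/K

ΔS = ∫dQ_rev/T = m c ln(T₂/T₁) = 530 × 0.242 × ln(1080/926) = 19.7 J/K.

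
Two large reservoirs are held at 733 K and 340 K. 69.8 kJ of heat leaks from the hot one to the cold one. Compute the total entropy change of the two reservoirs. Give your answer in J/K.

ΔS_total = 110 J/K

ΔS_hot = −Q/T_H = −69800/733 = -95.23 J/K and ΔS_cold = +Q/T_C = 69800/340 = 205.3 J/K.
ΔS_total = -95.23 + 205.3 = 110 J/K, positive as the second law requires.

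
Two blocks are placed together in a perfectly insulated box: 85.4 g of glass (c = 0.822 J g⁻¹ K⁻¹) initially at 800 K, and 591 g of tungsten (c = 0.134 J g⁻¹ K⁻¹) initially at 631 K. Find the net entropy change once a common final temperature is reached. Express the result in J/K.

ΔS_total = 1.05 J/K

Energy balance: T_f = (m₁c₁T₁ + m₂c₂T₂)/(m₁c₁ + m₂c₂) = 710.41 K.
ΔS₁ = m₁c₁ ln(T_f/T₁) = 70.1988 × ln(710.41/800) = -8.337 J/K.
ΔS₂ = m₂c₂ ln(T_f/T₂) = 79.194 × ln(710.41/631) = 9.388 J/K.
ΔS_total = -8.337 + 9.388 = 1.05 J/K.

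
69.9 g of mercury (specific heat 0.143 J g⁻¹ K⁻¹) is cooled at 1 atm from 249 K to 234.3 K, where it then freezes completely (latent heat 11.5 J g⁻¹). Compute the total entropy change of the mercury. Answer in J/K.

ΔS = -4.04 J/K

Cooling step: ΔS₁ = m c ln(T_tr/T_i) = 69.9 × 0.143 × ln(234.3/249) = -0.6082 J/K.
Phase change: ΔS₂ = −mL/T_tr = −69.9 × 11.5 / 234.3 = -3.431 J/K.
ΔS_total = (-0.6082) + (-3.431) = -4.04 J/K.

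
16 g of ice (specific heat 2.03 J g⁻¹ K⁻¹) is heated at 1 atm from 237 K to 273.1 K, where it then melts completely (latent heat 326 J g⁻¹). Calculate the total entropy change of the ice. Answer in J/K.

Warming step: ΔS₁ = m c ln(T_tr/T_i) = 16 × 2.03 × ln(273.1/237) = 4.605 J/K.
Phase change: ΔS₂ = +mL/T_tr = 16 × 326 / 273.1 = 19.1 J/K.
ΔS_total = (4.605) + (19.1) = 23.7 J/K.

ΔS = 23.7 J/K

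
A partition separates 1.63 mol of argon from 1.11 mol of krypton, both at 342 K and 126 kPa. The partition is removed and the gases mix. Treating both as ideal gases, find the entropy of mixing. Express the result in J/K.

ΔS_mix = 15.4 J/K

Mole fractions: x_A = 1.63/2.74 = 0.595, x_B = 0.405.
ΔS_mix = −R(n_A ln x_A + n_B ln x_B) = −8.314 × (1.63 ln 0.595 + 1.11 ln 0.405) = 15.4 J/K.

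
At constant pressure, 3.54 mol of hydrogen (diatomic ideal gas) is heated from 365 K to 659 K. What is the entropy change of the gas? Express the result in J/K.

ΔS = 60.9 J/K

At constant pressure, ΔS = nC_p ln(T₂/T₁) with C_p = 7R/2 = 29.1 J mol⁻¹ K⁻¹.
ΔS = 3.54 × 29.1 × ln(659/365) = 60.9 J/K.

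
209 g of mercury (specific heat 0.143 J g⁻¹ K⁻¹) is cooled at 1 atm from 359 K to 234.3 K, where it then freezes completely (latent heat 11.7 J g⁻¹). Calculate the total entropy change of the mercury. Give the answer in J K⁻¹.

Cooling step: ΔS₁ = m c ln(T_tr/T_i) = 209 × 0.143 × ln(234.3/359) = -12.75 J/K.
Phase change: ΔS₂ = −mL/T_tr = −209 × 11.7 / 234.3 = -10.44 J/K.
ΔS_total = (-12.75) + (-10.44) = -23.2 J/K.

ΔS = -23.2 J/K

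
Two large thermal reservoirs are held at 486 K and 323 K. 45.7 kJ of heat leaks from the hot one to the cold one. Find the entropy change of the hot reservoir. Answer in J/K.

The hot reservoir loses heat Q, so ΔS_hot = −Q/T_H = −45700/486 = -94 J/K.

ΔS_hot = -94 J/K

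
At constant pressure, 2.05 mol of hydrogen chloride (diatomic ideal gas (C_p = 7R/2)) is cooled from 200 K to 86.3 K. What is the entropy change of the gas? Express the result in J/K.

ΔS = -50.1 J/K

At constant pressure, ΔS = nC_p ln(T₂/T₁) with C_p = 7R/2 = 29.1 J mol⁻¹ K⁻¹.
ΔS = 2.05 × 29.1 × ln(86.3/200) = -50.1 J/K.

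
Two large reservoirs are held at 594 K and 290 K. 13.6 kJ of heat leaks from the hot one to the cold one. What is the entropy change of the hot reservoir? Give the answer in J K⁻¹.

The hot reservoir loses heat Q, so ΔS_hot = −Q/T_H = −13600/594 = -22.9 J/K.

ΔS_hot = -22.9 J/K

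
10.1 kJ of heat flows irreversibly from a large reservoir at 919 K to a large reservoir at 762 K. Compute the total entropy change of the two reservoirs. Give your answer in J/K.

ΔS_total = 2.26 J/K

ΔS_hot = −Q/T_H = −10100/919 = -10.99 J/K and ΔS_cold = +Q/T_C = 10100/762 = 13.25 J/K.
ΔS_total = -10.99 + 13.25 = 2.26 J/K, positive as the second law requires.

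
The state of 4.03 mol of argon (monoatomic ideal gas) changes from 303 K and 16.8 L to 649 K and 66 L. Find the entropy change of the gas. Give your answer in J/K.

Entropy is a state function: ΔS = nC_V ln(T₂/T₁) + nR ln(V₂/V₁), with C_V = 3R/2 = 12.47 J mol⁻¹ K⁻¹ for a monoatomic ideal gas.
ΔS = 4.03 × [12.47 × ln(649/303) + 8.314 × ln(66/16.8)] = 84.1 J/K.

ΔS = 84.1 J/K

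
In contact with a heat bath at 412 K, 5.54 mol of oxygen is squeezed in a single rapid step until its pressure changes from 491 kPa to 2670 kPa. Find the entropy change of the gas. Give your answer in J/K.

Entropy is a state function, so ΔS_gas depends only on the end states.
For an isothermal ideal gas ΔS_gas = nR ln(P₁/P₂) = 5.54 × 8.314 × ln(491/2670) = -78 J/K.

ΔS_gas = -78 J/K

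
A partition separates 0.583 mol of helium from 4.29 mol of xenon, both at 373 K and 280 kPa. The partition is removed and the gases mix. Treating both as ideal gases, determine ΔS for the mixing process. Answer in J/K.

ΔS_mix = 14.8 J/K

Mole fractions: x_A = 0.583/4.87 = 0.12, x_B = 0.88.
ΔS_mix = −R(n_A ln x_A + n_B ln x_B) = −8.314 × (0.583 ln 0.12 + 4.29 ln 0.88) = 14.8 J/K.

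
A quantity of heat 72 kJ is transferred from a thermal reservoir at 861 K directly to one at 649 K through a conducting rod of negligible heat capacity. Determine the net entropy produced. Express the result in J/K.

ΔS_hot = −Q/T_H = −72000/861 = -83.62 J/K and ΔS_cold = +Q/T_C = 72000/649 = 110.9 J/K.
ΔS_total = -83.62 + 110.9 = 27.3 J/K, positive as the second law requires.

ΔS_total = 27.3 J/K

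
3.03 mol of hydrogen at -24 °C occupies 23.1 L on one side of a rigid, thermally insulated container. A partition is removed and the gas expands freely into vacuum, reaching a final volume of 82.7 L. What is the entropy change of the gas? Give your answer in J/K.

No heat is exchanged and no work is done, so the ideal-gas temperature stays constant.
Entropy is a state function; using a reversible isothermal path, ΔS_gas = nR ln(V₂/V₁) = 3.03 × 8.314 × ln(82.7/23.1) = 32.1 J/K.

ΔS_gas = 32.1 J/K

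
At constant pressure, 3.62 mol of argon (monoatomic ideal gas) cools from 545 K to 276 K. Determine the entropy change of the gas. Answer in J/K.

ΔS = -51.2 J/K

At constant pressure, ΔS = nC_p ln(T₂/T₁) with C_p = 5R/2 = 20.79 J mol⁻¹ K⁻¹.
ΔS = 3.62 × 20.79 × ln(276/545) = -51.2 J/K.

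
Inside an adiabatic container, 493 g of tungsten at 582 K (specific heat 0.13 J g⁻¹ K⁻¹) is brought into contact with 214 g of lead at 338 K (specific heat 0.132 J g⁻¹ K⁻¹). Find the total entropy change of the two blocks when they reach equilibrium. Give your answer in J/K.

ΔS_total = 2.68 J/K

Energy balance: T_f = (m₁c₁T₁ + m₂c₂T₂)/(m₁c₁ + m₂c₂) = 507.36 K.
ΔS₁ = m₁c₁ ln(T_f/T₁) = 64.09 × ln(507.36/582) = -8.7969 J/K.
ΔS₂ = m₂c₂ ln(T_f/T₂) = 28.248 × ln(507.36/338) = 11.473 J/K.
ΔS_total = -8.7969 + 11.473 = 2.68 J/K.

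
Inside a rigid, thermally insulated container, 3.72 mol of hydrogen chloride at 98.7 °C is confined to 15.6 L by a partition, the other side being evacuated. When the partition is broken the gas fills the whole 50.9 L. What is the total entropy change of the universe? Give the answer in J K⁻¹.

ΔS_universe = 36.6 J/K

For an ideal gas in free expansion Q = 0 and W = 0, so T is unchanged.
Entropy is a state function; using a reversible isothermal path, ΔS_gas = nR ln(V₂/V₁) = 3.72 × 8.314 × ln(50.9/15.6) = 36.6 J/K.
The insulated surroundings exchange no heat, so ΔS_surr = 0 and ΔS_universe = ΔS_gas.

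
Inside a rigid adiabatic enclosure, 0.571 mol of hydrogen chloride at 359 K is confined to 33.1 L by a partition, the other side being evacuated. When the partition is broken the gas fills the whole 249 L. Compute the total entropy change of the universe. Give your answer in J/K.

ΔS_universe = 9.58 J/K

No heat is exchanged and no work is done, so the ideal-gas temperature stays constant.
Entropy is a state function; using a reversible isothermal path, ΔS_gas = nR ln(V₂/V₁) = 0.571 × 8.314 × ln(249/33.1) = 9.58 J/K.
The insulated surroundings exchange no heat, so ΔS_surr = 0 and ΔS_universe = ΔS_gas.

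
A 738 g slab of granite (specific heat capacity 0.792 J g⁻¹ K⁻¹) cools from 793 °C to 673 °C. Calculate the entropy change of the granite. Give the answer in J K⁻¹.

ΔS = -69.8 J/K

In kelvin: T₁ = 1066.15 K, T₂ = 946.15 K. ΔS = ∫dQ_rev/T = m c ln(T₂/T₁) = 738 × 0.792 × ln(946.15/1066.15) = -69.8 J/K.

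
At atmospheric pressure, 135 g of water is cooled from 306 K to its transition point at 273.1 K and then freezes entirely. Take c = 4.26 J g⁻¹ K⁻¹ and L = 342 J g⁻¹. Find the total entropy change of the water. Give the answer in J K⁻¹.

ΔS = -234 J/K

Cooling step: ΔS₁ = m c ln(T_tr/T_i) = 135 × 4.26 × ln(273.1/306) = -65.416 J/K.
Phase change: ΔS₂ = −mL/T_tr = −135 × 342 / 273.1 = -169.06 J/K.
ΔS_total = (-65.416) + (-169.06) = -234 J/K.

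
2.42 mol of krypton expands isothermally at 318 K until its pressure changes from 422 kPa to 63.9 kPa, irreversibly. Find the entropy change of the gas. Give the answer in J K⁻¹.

ΔS_gas = 38 J/K

Entropy is a state function, so ΔS_gas depends only on the end states.
For an isothermal ideal gas ΔS_gas = nR ln(P₁/P₂) = 2.42 × 8.314 × ln(422/63.9) = 38 J/K.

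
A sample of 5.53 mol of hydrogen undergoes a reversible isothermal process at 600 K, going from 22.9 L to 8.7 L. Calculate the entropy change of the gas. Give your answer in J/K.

For an isothermal ideal gas ΔS_gas = nR ln(V₂/V₁) = 5.53 × 8.314 × ln(8.7/22.9) = -44.5 J/K.

ΔS_gas = -44.5 J/K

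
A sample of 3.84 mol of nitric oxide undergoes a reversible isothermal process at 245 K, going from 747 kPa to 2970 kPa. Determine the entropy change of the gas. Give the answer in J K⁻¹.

ΔS_gas = -44.1 J/K

For an isothermal ideal gas ΔS_gas = nR ln(P₁/P₂) = 3.84 × 8.314 × ln(747/2970) = -44.1 J/K.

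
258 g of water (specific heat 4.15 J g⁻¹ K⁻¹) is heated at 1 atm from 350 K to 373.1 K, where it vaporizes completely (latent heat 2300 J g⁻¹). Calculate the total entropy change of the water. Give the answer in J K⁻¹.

ΔS = 1660 J/K

Warming step: ΔS₁ = m c ln(T_tr/T_i) = 258 × 4.15 × ln(373.1/350) = 68.43 J/K.
Phase change: ΔS₂ = +mL/T_tr = 258 × 2300 / 373.1 = 1590 J/K.
ΔS_total = (68.43) + (1590) = 1660 J/K.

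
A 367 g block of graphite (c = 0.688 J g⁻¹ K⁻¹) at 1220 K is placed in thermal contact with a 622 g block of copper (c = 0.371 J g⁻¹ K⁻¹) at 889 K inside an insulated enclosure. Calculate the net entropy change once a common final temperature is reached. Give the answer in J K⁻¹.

ΔS_total = 5.99 J/K

Energy balance: T_f = (m₁c₁T₁ + m₂c₂T₂)/(m₁c₁ + m₂c₂) = 1061.9 K.
ΔS₁ = m₁c₁ ln(T_f/T₁) = 252.496 × ln(1061.9/1220) = -35.03 J/K.
ΔS₂ = m₂c₂ ln(T_f/T₂) = 230.762 × ln(1061.9/889) = 41.02 J/K.
ΔS_total = -35.03 + 41.02 = 5.99 J/K.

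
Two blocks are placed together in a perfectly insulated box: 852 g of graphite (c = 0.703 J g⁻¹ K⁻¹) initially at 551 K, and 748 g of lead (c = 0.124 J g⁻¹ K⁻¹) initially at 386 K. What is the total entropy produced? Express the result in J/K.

Energy balance: T_f = (m₁c₁T₁ + m₂c₂T₂)/(m₁c₁ + m₂c₂) = 528.87 K.
ΔS₁ = m₁c₁ ln(T_f/T₁) = 598.956 × ln(528.87/551) = -24.55 J/K.
ΔS₂ = m₂c₂ ln(T_f/T₂) = 92.752 × ln(528.87/386) = 29.21 J/K.
ΔS_total = -24.55 + 29.21 = 4.66 J/K.

ΔS_total = 4.66 J/K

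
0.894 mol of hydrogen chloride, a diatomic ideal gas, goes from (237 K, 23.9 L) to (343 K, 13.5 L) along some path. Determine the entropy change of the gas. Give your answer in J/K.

ΔS = 2.62 J/K

Entropy is a state function: ΔS = nC_V ln(T₂/T₁) + nR ln(V₂/V₁), with C_V = 5R/2 = 20.79 J mol⁻¹ K⁻¹ for a diatomic ideal gas.
ΔS = 0.894 × [20.79 × ln(343/237) + 8.314 × ln(13.5/23.9)] = 2.62 J/K.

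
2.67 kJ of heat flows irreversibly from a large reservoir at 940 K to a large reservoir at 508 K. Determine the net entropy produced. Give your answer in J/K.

ΔS_hot = −Q/T_H = −2670/940 = -2.84 J/K and ΔS_cold = +Q/T_C = 2670/508 = 5.256 J/K.
ΔS_total = -2.84 + 5.256 = 2.42 J/K, positive as the second law requires.

ΔS_total = 2.42 J/K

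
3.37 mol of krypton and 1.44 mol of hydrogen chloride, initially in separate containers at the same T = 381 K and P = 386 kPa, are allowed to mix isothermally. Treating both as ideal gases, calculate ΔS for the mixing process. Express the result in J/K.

ΔS_mix = 24.4 J/K

Mole fractions: x_A = 3.37/4.81 = 0.701, x_B = 0.299.
ΔS_mix = −R(n_A ln x_A + n_B ln x_B) = −8.314 × (3.37 ln 0.701 + 1.44 ln 0.299) = 24.4 J/K.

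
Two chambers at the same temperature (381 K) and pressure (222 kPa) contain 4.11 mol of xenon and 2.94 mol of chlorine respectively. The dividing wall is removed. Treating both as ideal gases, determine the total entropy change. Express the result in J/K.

Mole fractions: x_A = 4.11/7.05 = 0.583, x_B = 0.417.
ΔS_mix = −R(n_A ln x_A + n_B ln x_B) = −8.314 × (4.11 ln 0.583 + 2.94 ln 0.417) = 39.8 J/K.

ΔS_mix = 39.8 J/K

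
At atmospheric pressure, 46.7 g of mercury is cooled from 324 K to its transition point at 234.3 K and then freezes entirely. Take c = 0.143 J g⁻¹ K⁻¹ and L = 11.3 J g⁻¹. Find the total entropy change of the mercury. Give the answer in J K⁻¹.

Cooling step: ΔS₁ = m c ln(T_tr/T_i) = 46.7 × 0.143 × ln(234.3/324) = -2.165 J/K.
Phase change: ΔS₂ = −mL/T_tr = −46.7 × 11.3 / 234.3 = -2.252 J/K.
ΔS_total = (-2.165) + (-2.252) = -4.42 J/K.

ΔS = -4.42 J/K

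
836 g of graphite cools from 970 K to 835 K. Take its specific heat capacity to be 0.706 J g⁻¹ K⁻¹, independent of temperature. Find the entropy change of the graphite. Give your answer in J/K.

ΔS = ∫dQ_rev/T = m c ln(T₂/T₁) = 836 × 0.706 × ln(835/970) = -88.5 J/K.

ΔS = -88.5 J/K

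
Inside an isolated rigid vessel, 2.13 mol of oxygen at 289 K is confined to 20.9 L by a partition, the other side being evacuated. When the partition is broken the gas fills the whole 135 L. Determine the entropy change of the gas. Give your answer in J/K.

ΔS_gas = 33 J/K

For an ideal gas in free expansion Q = 0 and W = 0, so T is unchanged.
Entropy is a state function; using a reversible isothermal path, ΔS_gas = nR ln(V₂/V₁) = 2.13 × 8.314 × ln(135/20.9) = 33 J/K.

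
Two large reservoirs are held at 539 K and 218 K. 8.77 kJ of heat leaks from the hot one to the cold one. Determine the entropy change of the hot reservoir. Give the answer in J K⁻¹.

ΔS_hot = -16.3 J/K

The hot reservoir loses heat Q, so ΔS_hot = −Q/T_H = −8770/539 = -16.3 J/K.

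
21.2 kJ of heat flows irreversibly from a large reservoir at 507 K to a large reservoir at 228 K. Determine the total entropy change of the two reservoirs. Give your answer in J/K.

ΔS_total = 51.2 J/K

ΔS_hot = −Q/T_H = −21200/507 = -41.81 J/K and ΔS_cold = +Q/T_C = 21200/228 = 92.98 J/K.
ΔS_total = -41.81 + 92.98 = 51.2 J/K, positive as the second law requires.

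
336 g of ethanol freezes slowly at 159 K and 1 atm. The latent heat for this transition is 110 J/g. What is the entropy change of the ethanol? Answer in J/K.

Heat released by the substance: Q = −mL = −336 × 110 = −36960 J.
At constant T, ΔS = Q_rev/T = −36960 / 159 = -232 J/K.

ΔS = -232 J/K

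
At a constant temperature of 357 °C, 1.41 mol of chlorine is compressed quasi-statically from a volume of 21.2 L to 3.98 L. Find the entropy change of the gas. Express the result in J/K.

For an isothermal ideal gas ΔS_gas = nR ln(V₂/V₁) = 1.41 × 8.314 × ln(3.98/21.2) = -19.6 J/K.

ΔS_gas = -19.6 J/K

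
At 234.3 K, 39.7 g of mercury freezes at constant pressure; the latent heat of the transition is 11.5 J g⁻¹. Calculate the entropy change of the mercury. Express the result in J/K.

ΔS = -1.95 J/K

Heat released by the substance: Q = −mL = −39.7 × 11.5 = −456.55 J.
At constant T, ΔS = Q_rev/T = −456.55 / 234.3 = -1.95 J/K.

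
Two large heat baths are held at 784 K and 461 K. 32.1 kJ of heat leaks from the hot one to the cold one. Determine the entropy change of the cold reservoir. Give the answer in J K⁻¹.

ΔS_cold = 69.6 J/K

The cold reservoir gains heat Q, so ΔS_cold = +Q/T_C = 32100/461 = 69.6 J/K.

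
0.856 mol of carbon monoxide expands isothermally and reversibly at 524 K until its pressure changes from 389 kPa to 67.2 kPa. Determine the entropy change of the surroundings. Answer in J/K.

For an isothermal ideal gas ΔS_gas = nR ln(P₁/P₂) = 0.856 × 8.314 × ln(389/67.2) = 12.5 J/K.
The process is reversible, so ΔS_surr = −ΔS_gas = -12.5 J/K and ΔS_universe = 0.

ΔS_surr = -12.5 J/K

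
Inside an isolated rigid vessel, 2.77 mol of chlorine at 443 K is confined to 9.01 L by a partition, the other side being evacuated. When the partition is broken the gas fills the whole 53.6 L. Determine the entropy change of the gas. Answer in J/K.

ΔS_gas = 41.1 J/K

For an ideal gas in free expansion Q = 0 and W = 0, so T is unchanged.
Entropy is a state function; using a reversible isothermal path, ΔS_gas = nR ln(V₂/V₁) = 2.77 × 8.314 × ln(53.6/9.01) = 41.1 J/K.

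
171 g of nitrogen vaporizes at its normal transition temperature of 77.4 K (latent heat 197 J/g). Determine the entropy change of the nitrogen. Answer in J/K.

Heat absorbed by the substance: Q = mL = 171 × 197 = 33687 J.
At constant T, ΔS = Q_rev/T = 33687 / 77.4 = 435 J/K.

ΔS = 435 J/K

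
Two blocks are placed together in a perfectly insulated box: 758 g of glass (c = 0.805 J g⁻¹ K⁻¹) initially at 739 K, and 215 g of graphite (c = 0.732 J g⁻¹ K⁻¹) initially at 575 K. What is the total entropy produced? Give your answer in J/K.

ΔS_total = 3.75 J/K

Energy balance: T_f = (m₁c₁T₁ + m₂c₂T₂)/(m₁c₁ + m₂c₂) = 705.37 K.
ΔS₁ = m₁c₁ ln(T_f/T₁) = 610.19 × ln(705.37/739) = -28.416 J/K.
ΔS₂ = m₂c₂ ln(T_f/T₂) = 157.38 × ln(705.37/575) = 32.162 J/K.
ΔS_total = -28.416 + 32.162 = 3.75 J/K.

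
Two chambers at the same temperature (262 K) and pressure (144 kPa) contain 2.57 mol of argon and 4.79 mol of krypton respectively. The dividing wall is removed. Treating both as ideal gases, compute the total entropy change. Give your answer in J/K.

ΔS_mix = 39.6 J/K

Mole fractions: x_A = 2.57/7.36 = 0.349, x_B = 0.651.
ΔS_mix = −R(n_A ln x_A + n_B ln x_B) = −8.314 × (2.57 ln 0.349 + 4.79 ln 0.651) = 39.6 J/K.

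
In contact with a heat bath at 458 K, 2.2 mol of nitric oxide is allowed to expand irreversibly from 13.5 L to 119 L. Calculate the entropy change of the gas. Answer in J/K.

Entropy is a state function, so ΔS_gas depends only on the end states.
For an isothermal ideal gas ΔS_gas = nR ln(V₂/V₁) = 2.2 × 8.314 × ln(119/13.5) = 39.8 J/K.

ΔS_gas = 39.8 J/K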